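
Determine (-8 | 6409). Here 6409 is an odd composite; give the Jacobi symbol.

1

First reduce: -8 ≡ 6401 (mod 6409).
Reciprocity: 6401 ≡ 1 and 6409 ≡ 1 (mod 4), so (6401/6409) = +(6409/6401).
Reduce top mod 6401: now compute (8/6401).
Pull out 2^3: since 6401 ≡ 1 (mod 8), (2/6401) = +1, so (2/6401)^3 = +1.
Reached (1/6401) = 1. Collecting the sign flips along the way, the symbol is +1.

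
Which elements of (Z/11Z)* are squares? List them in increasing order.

1, 3, 4, 5, 9

Square k = 1,…,5 (k and 11−k give the same square):
1²=1, 2²=4, 3²=9, 4²≡5, 5²≡3 (mod 11).
So the quadratic residues mod 11 are {1, 3, 4, 5, 9}.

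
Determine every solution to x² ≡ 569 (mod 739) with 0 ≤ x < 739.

138, 601

Since 739 ≡ 3 (mod 4), a square root of 569 is 569^((739+1)/4) = 569^185 mod 739.
Repeated squaring: 569^2≡79, 569^4≡329, 569^8≡347, 569^16≡691, 569^32≡87, 569^64≡179, 569^128≡264 (mod 739).
569^185 = 569^(128+32+16+8+1) ≡ 601 (mod 739).
Check: 601² = 361201 ≡ 569 (mod 739). The two roots are 138 and 601.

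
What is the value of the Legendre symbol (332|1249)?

Pull out 2^2: since 1249 ≡ 1 (mod 8), (2/1249) = +1, so (2/1249)^2 = +1.
Reciprocity: 83 ≡ 3 and 1249 ≡ 1 (mod 4), so (83/1249) = +(1249/83).
Reduce top mod 83: now compute (4/83).
Pull out 2^2: since 83 ≡ 3 (mod 8), (2/83) = -1, so (2/83)^2 = +1.
Reached (1/83) = 1. Collecting the sign flips along the way, the symbol is +1.

1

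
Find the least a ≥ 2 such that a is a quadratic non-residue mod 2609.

3

(2/2609) = +1, so 2 is a residue.
(3/2609) = −1, so 3 is the smallest positive non-residue mod 2609.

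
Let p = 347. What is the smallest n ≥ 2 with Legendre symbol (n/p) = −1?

2

(2/347) = −1, so 2 is the smallest positive non-residue mod 347.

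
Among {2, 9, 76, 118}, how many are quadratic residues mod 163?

2

(2/163) = -1 → non-residue.
(9/163) = +1 → QR.
(76/163) = -1 → non-residue.
(118/163) = +1 → QR.
Total quadratic residues among the 4: 2.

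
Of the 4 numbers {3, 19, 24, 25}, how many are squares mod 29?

(3/29) = -1 → non-residue.
(19/29) = -1 → non-residue.
(24/29) = +1 → QR.
(25/29) = +1 → QR.
Total quadratic residues among the 4: 2.

2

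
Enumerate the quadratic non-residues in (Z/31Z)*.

3, 6, 11, 12, 13, 15, 17, 21, 22, 23, 24, 26, 27, 29, 30

Square k = 1,…,15 (k and 31−k give the same square):
1²=1, 2²=4, 3²=9, 4²=16, 5²=25, 6²≡5, 7²≡18, 8²≡2, 9²≡19, 10²≡7, 11²≡28, 12²≡20, 13²≡14, 14²≡10, 15²≡8 (mod 31).
The residues are {1, 2, 4, 5, 7, 8, 9, 10, 14, 16, 18, 19, 20, 25, 28}; the non-residues are the remaining 15 nonzero classes.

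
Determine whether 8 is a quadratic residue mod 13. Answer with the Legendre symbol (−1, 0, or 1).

-1

Pull out 2^3: since 13 ≡ 5 (mod 8), (2/13) = -1, so (2/13)^3 = -1.
Reached (1/13) = 1. Collecting the sign flips along the way, the symbol is -1.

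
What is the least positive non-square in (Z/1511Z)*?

11

(2/1511) = +1, so 2 is a residue.
(3/1511) = +1, so 3 is a residue.
(4/1511) = +1, so 4 is a residue.
(5/1511) = +1, so 5 is a residue.
(6/1511) = +1, so 6 is a residue.
(7/1511) = +1, so 7 is a residue.
(8/1511) = +1, so 8 is a residue.
(9/1511) = +1, so 9 is a residue.
(10/1511) = +1, so 10 is a residue.
(11/1511) = −1, so 11 is the smallest positive non-residue mod 1511.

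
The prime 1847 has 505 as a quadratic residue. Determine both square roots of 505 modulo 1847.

Since 1847 ≡ 3 (mod 4), a square root of 505 is 505^((1847+1)/4) = 505^462 mod 1847.
Repeated squaring: 505^2≡139, 505^4≡851, 505^8≡177, 505^16≡1777, 505^32≡1206, 505^64≡847, 505^128≡773, 505^256≡948 (mod 1847).
505^462 = 505^(256+128+64+8+4+2) ≡ 662 (mod 1847).
Check: 662² = 438244 ≡ 505 (mod 1847). The two roots are 662 and 1185.

662, 1185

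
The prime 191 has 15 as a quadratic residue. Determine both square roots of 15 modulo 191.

Since 191 ≡ 3 (mod 4), a square root of 15 is 15^((191+1)/4) = 15^48 mod 191.
Repeated squaring: 15^2≡34, 15^4≡10, 15^8≡100, 15^16≡68, 15^32≡40 (mod 191).
15^48 = 15^(32+16) ≡ 46 (mod 191).
Check: 46² = 2116 ≡ 15 (mod 191). The two roots are 46 and 145.

46, 145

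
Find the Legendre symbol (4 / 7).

1

Euler's criterion: (4/7) ≡ 4^3 (mod 7).
4^2 ≡ 2 (mod 7)
4^3 = 4^(2+1) ≡ 1 (mod 7).
Result is 1, so (4/7) = 1.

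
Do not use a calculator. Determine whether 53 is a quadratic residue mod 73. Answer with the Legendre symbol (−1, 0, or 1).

Reciprocity: 53 ≡ 1 and 73 ≡ 1 (mod 4), so (53/73) = +(73/53).
Reduce top mod 53: now compute (20/53).
Pull out 2^2: since 53 ≡ 5 (mod 8), (2/53) = -1, so (2/53)^2 = +1.
Reciprocity: 5 ≡ 1 and 53 ≡ 1 (mod 4), so (5/53) = +(53/5).
Reduce top mod 5: now compute (3/5).
Reciprocity: 3 ≡ 3 and 5 ≡ 1 (mod 4), so (3/5) = +(5/3).
Reduce top mod 3: now compute (2/3).
Pull out 2: since 3 ≡ 3 (mod 8), (2/3) = -1.
Reached (1/3) = 1. Collecting the sign flips along the way, the symbol is -1.

-1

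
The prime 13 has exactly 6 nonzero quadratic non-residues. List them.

2, 5, 6, 7, 8, 11

Square k = 1,…,6 (k and 13−k give the same square):
1²=1, 2²=4, 3²=9, 4²≡3, 5²≡12, 6²≡10 (mod 13).
The residues are {1, 3, 4, 9, 10, 12}; the non-residues are the remaining 6 nonzero classes.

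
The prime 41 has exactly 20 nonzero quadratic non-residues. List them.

3, 6, 7, 11, 12, 13, 14, 15, 17, 19, 22, 24, 26, 27, 28, 29, 30, 34, 35, 38

Square k = 1,…,20 (k and 41−k give the same square):
1²=1, 2²=4, 3²=9, 4²=16, 5²=25, 6²=36, 7²≡8, 8²≡23, 9²≡40, 10²≡18, 11²≡39, 12²≡21, 13²≡5, 14²≡32, 15²≡20, 16²≡10, 17²≡2, 18²≡37, 19²≡33, 20²≡31 (mod 41).
The residues are {1, 2, 4, 5, 8, 9, 10, 16, 18, 20, 21, 23, 25, 31, 32, 33, 36, 37, 39, 40}; the non-residues are the remaining 20 nonzero classes.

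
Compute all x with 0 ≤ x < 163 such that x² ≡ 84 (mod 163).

Since 163 ≡ 3 (mod 4), a square root of 84 is 84^((163+1)/4) = 84^41 mod 163.
Repeated squaring: 84^2≡47, 84^4≡90, 84^8≡113, 84^16≡55, 84^32≡91 (mod 163).
84^41 = 84^(32+8+1) ≡ 35 (mod 163).
Check: 35² = 1225 ≡ 84 (mod 163). The two roots are 35 and 128.

35, 128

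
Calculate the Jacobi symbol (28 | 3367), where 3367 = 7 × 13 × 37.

0

Pull out 2^2: since 3367 ≡ 7 (mod 8), (2/3367) = +1, so (2/3367)^2 = +1.
Reciprocity: 7 ≡ 3 and 3367 ≡ 3 (mod 4), so (7/3367) = −(3367/7).
Reduce top mod 7: now compute (0/7).
Top reduces to 0: gcd > 1, so the symbol is 0.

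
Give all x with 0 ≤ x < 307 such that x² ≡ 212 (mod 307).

121, 186

Since 307 ≡ 3 (mod 4), a square root of 212 is 212^((307+1)/4) = 212^77 mod 307.
Repeated squaring: 212^2≡122, 212^4≡148, 212^8≡107, 212^16≡90, 212^32≡118, 212^64≡109 (mod 307).
212^77 = 212^(64+8+4+1) ≡ 121 (mod 307).
Check: 121² = 14641 ≡ 212 (mod 307). The two roots are 121 and 186.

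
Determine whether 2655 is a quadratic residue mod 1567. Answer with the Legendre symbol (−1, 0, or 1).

-1

First reduce: 2655 ≡ 1088 (mod 1567).
Pull out 2^6: since 1567 ≡ 7 (mod 8), (2/1567) = +1, so (2/1567)^6 = +1.
Reciprocity: 17 ≡ 1 and 1567 ≡ 3 (mod 4), so (17/1567) = +(1567/17).
Reduce top mod 17: now compute (3/17).
Reciprocity: 3 ≡ 3 and 17 ≡ 1 (mod 4), so (3/17) = +(17/3).
Reduce top mod 3: now compute (2/3).
Pull out 2: since 3 ≡ 3 (mod 8), (2/3) = -1.
Reached (1/3) = 1. Collecting the sign flips along the way, the symbol is -1.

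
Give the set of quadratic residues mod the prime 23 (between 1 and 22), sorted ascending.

1, 2, 3, 4, 6, 8, 9, 12, 13, 16, 18

Square k = 1,…,11 (k and 23−k give the same square):
1²=1, 2²=4, 3²=9, 4²=16, 5²≡2, 6²≡13, 7²≡3, 8²≡18, 9²≡12, 10²≡8, 11²≡6 (mod 23).
So the quadratic residues mod 23 are {1, 2, 3, 4, 6, 8, 9, 12, 13, 16, 18}.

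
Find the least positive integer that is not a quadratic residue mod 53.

2

(2/53) = −1, so 2 is the smallest positive non-residue mod 53.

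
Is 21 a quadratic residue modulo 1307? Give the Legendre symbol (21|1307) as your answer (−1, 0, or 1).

Reciprocity: 21 ≡ 1 and 1307 ≡ 3 (mod 4), so (21/1307) = +(1307/21).
Reduce top mod 21: now compute (5/21).
Reciprocity: 5 ≡ 1 and 21 ≡ 1 (mod 4), so (5/21) = +(21/5).
Reduce top mod 5: now compute (1/5).
Reached (1/5) = 1. Collecting the sign flips along the way, the symbol is +1.

1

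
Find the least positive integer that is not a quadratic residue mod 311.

(2/311) = +1, so 2 is a residue.
(3/311) = +1, so 3 is a residue.
(4/311) = +1, so 4 is a residue.
(5/311) = +1, so 5 is a residue.
(6/311) = +1, so 6 is a residue.
(7/311) = +1, so 7 is a residue.
(8/311) = +1, so 8 is a residue.
(9/311) = +1, so 9 is a residue.
(10/311) = +1, so 10 is a residue.
(11/311) = −1, so 11 is the smallest positive non-residue mod 311.

11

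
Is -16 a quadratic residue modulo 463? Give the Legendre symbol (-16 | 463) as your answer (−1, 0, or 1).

Euler's criterion: (-16/463) ≡ 447^231 (mod 463).
447^2 ≡ 256 (mod 463)
447^4 ≡ 253 (mod 463)
447^8 ≡ 115 (mod 463)
447^16 ≡ 261 (mod 463)
447^32 ≡ 60 (mod 463)
447^64 ≡ 359 (mod 463)
447^128 ≡ 167 (mod 463)
447^231 = 447^(128+64+32+4+2+1) ≡ 462 (mod 463).
Result is 462 ≡ −1, so (-16/463) = −1.

-1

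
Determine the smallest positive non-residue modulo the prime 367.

(2/367) = +1, so 2 is a residue.
(3/367) = −1, so 3 is the smallest positive non-residue mod 367.

3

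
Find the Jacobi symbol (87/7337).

Reciprocity: 87 ≡ 3 and 7337 ≡ 1 (mod 4), so (87/7337) = +(7337/87).
Reduce top mod 87: now compute (29/87).
Reciprocity: 29 ≡ 1 and 87 ≡ 3 (mod 4), so (29/87) = +(87/29).
Reduce top mod 29: now compute (0/29).
Top reduces to 0: gcd > 1, so the symbol is 0.

0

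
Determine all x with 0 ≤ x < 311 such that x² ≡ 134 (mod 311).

148, 163

Since 311 ≡ 3 (mod 4), a square root of 134 is 134^((311+1)/4) = 134^78 mod 311.
Repeated squaring: 134^2≡229, 134^4≡193, 134^8≡240, 134^16≡65, 134^32≡182, 134^64≡158 (mod 311).
134^78 = 134^(64+8+4+2) ≡ 163 (mod 311).
Check: 163² = 26569 ≡ 134 (mod 311). The two roots are 148 and 163.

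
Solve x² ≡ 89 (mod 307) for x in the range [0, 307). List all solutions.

150, 157

Since 307 ≡ 3 (mod 4), a square root of 89 is 89^((307+1)/4) = 89^77 mod 307.
Repeated squaring: 89^2≡246, 89^4≡37, 89^8≡141, 89^16≡233, 89^32≡257, 89^64≡44 (mod 307).
89^77 = 89^(64+8+4+1) ≡ 150 (mod 307).
Check: 150² = 22500 ≡ 89 (mod 307). The two roots are 150 and 157.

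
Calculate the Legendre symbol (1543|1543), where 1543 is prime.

First reduce: 1543 ≡ 0 (mod 1543).
Top reduces to 0: gcd > 1, so the symbol is 0.

0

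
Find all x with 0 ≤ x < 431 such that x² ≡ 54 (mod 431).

Since 431 ≡ 3 (mod 4), a square root of 54 is 54^((431+1)/4) = 54^108 mod 431.
Repeated squaring: 54^2≡330, 54^4≡288, 54^8≡192, 54^16≡229, 54^32≡290, 54^64≡55 (mod 431).
54^108 = 54^(64+32+8+4) ≡ 384 (mod 431).
Check: 384² = 147456 ≡ 54 (mod 431). The two roots are 47 and 384.

47, 384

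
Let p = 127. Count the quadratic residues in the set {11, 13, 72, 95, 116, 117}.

4

(11/127) = +1 → QR.
(13/127) = +1 → QR.
(72/127) = +1 → QR.
(95/127) = -1 → non-residue.
(116/127) = -1 → non-residue.
(117/127) = +1 → QR.
Total quadratic residues among the 6: 4.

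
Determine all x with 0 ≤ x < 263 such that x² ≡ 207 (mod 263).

101, 162

Since 263 ≡ 3 (mod 4), a square root of 207 is 207^((263+1)/4) = 207^66 mod 263.
Repeated squaring: 207^2≡243, 207^4≡137, 207^8≡96, 207^16≡11, 207^32≡121, 207^64≡176 (mod 263).
207^66 = 207^(64+2) ≡ 162 (mod 263).
Check: 162² = 26244 ≡ 207 (mod 263). The two roots are 101 and 162.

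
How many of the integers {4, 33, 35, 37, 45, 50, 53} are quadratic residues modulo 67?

(4/67) = +1 → QR.
(33/67) = +1 → QR.
(35/67) = +1 → QR.
(37/67) = +1 → QR.
(45/67) = -1 → non-residue.
(50/67) = -1 → non-residue.
(53/67) = -1 → non-residue.
Total quadratic residues among the 7: 4.

4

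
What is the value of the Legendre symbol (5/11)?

Euler's criterion: (5/11) ≡ 5^5 (mod 11).
5^2 ≡ 3 (mod 11)
5^4 ≡ 9 (mod 11)
5^5 = 5^(4+1) ≡ 1 (mod 11).
Result is 1, so (5/11) = 1.

1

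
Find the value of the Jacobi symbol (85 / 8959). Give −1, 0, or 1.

0

Reciprocity: 85 ≡ 1 and 8959 ≡ 3 (mod 4), so (85/8959) = +(8959/85).
Reduce top mod 85: now compute (34/85).
Pull out 2: since 85 ≡ 5 (mod 8), (2/85) = -1.
Reciprocity: 17 ≡ 1 and 85 ≡ 1 (mod 4), so (17/85) = +(85/17).
Reduce top mod 17: now compute (0/17).
Top reduces to 0: gcd > 1, so the symbol is 0.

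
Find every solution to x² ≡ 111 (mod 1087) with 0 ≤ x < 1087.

155, 932

Since 1087 ≡ 3 (mod 4), a square root of 111 is 111^((1087+1)/4) = 111^272 mod 1087.
Repeated squaring: 111^2≡364, 111^4≡969, 111^8≡880, 111^16≡456, 111^32≡319, 111^64≡670, 111^128≡1056, 111^256≡961 (mod 1087).
111^272 = 111^(256+16) ≡ 155 (mod 1087).
Check: 155² = 24025 ≡ 111 (mod 1087). The two roots are 155 and 932.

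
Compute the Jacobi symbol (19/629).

-1

Reciprocity: 19 ≡ 3 and 629 ≡ 1 (mod 4), so (19/629) = +(629/19).
Reduce top mod 19: now compute (2/19).
Pull out 2: since 19 ≡ 3 (mod 8), (2/19) = -1.
Reached (1/19) = 1. Collecting the sign flips along the way, the symbol is -1.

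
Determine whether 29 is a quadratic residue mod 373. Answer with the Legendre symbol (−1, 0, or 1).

Reciprocity: 29 ≡ 1 and 373 ≡ 1 (mod 4), so (29/373) = +(373/29).
Reduce top mod 29: now compute (25/29).
Reciprocity: 25 ≡ 1 and 29 ≡ 1 (mod 4), so (25/29) = +(29/25).
Reduce top mod 25: now compute (4/25).
Pull out 2^2: since 25 ≡ 1 (mod 8), (2/25) = +1, so (2/25)^2 = +1.
Reached (1/25) = 1. Collecting the sign flips along the way, the symbol is +1.

1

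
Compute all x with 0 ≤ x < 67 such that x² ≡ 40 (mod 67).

Since 67 ≡ 3 (mod 4), a square root of 40 is 40^((67+1)/4) = 40^17 mod 67.
Repeated squaring: 40^2≡59, 40^4≡64, 40^8≡9, 40^16≡14 (mod 67).
40^17 = 40^(16+1) ≡ 24 (mod 67).
Check: 24² = 576 ≡ 40 (mod 67). The two roots are 24 and 43.

24, 43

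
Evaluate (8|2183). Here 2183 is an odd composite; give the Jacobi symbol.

Pull out 2^3: since 2183 ≡ 7 (mod 8), (2/2183) = +1, so (2/2183)^3 = +1.
Reached (1/2183) = 1. Collecting the sign flips along the way, the symbol is +1.

1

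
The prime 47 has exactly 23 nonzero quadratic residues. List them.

Square k = 1,…,23 (k and 47−k give the same square):
1²=1, 2²=4, 3²=9, 4²=16, 5²=25, 6²=36, 7²≡2, 8²≡17, 9²≡34, 10²≡6, 11²≡27, 12²≡3, 13²≡28, 14²≡8, 15²≡37, 16²≡21, 17²≡7, 18²≡42, 19²≡32, 20²≡24, 21²≡18, 22²≡14, 23²≡12 (mod 47).
So the quadratic residues mod 47 are {1, 2, 3, 4, 6, 7, 8, 9, 12, 14, 16, 17, 18, 21, 24, 25, 27, 28, 32, 34, 36, 37, 42}.

1,2,3,4,6,7,8,9,12,14,16,17,18,21,24,25,27,28,32,34,36,37,42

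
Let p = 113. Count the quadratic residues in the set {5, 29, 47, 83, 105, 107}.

(5/113) = -1 → non-residue.
(29/113) = -1 → non-residue.
(47/113) = -1 → non-residue.
(83/113) = +1 → QR.
(105/113) = +1 → QR.
(107/113) = -1 → non-residue.
Total quadratic residues among the 6: 2.

2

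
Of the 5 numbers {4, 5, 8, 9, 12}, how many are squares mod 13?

3

(4/13) = +1 → QR.
(5/13) = -1 → non-residue.
(8/13) = -1 → non-residue.
(9/13) = +1 → QR.
(12/13) = +1 → QR.
Total quadratic residues among the 5: 3.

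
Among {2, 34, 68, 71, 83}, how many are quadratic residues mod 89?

(2/89) = +1 → QR.
(34/89) = +1 → QR.
(68/89) = +1 → QR.
(71/89) = +1 → QR.
(83/89) = -1 → non-residue.
Total quadratic residues among the 5: 4.

4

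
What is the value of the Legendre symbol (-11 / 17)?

-1

Euler's criterion: (-11/17) ≡ 6^8 (mod 17).
6^2 ≡ 2 (mod 17)
6^4 ≡ 4 (mod 17)
6^8 ≡ 16 (mod 17)
6^8 = 6^(8) ≡ 16 (mod 17).
Result is 16 ≡ −1, so (-11/17) = −1.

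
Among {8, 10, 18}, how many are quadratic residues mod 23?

2

(8/23) = +1 → QR.
(10/23) = -1 → non-residue.
(18/23) = +1 → QR.
Total quadratic residues among the 3: 2.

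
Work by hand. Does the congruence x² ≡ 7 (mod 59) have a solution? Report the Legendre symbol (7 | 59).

Reciprocity: 7 ≡ 3 and 59 ≡ 3 (mod 4), so (7/59) = −(59/7).
Reduce top mod 7: now compute (3/7).
Reciprocity: 3 ≡ 3 and 7 ≡ 3 (mod 4), so (3/7) = −(7/3).
Reduce top mod 3: now compute (1/3).
Reached (1/3) = 1. Collecting the sign flips along the way, the symbol is +1.

1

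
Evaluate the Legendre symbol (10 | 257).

-1

Euler's criterion: (10/257) ≡ 10^128 (mod 257).
10^2 ≡ 100 (mod 257)
10^4 ≡ 234 (mod 257)
10^8 ≡ 15 (mod 257)
10^16 ≡ 225 (mod 257)
10^32 ≡ 253 (mod 257)
10^64 ≡ 16 (mod 257)
10^128 ≡ 256 (mod 257)
10^128 = 10^(128) ≡ 256 (mod 257).
Result is 256 ≡ −1, so (10/257) = −1.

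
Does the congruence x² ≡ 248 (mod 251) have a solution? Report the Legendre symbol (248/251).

Euler's criterion: (248/251) ≡ 248^125 (mod 251).
248^2 ≡ 9 (mod 251)
248^4 ≡ 81 (mod 251)
248^8 ≡ 35 (mod 251)
248^16 ≡ 221 (mod 251)
248^32 ≡ 147 (mod 251)
248^64 ≡ 23 (mod 251)
248^125 = 248^(64+32+16+8+4+1) ≡ 250 (mod 251).
Result is 250 ≡ −1, so (248/251) = −1.

-1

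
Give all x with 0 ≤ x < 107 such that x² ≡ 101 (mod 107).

23, 84

Since 107 ≡ 3 (mod 4), a square root of 101 is 101^((107+1)/4) = 101^27 mod 107.
Repeated squaring: 101^2≡36, 101^4≡12, 101^8≡37, 101^16≡85 (mod 107).
101^27 = 101^(16+8+2+1) ≡ 23 (mod 107).
Check: 23² = 529 ≡ 101 (mod 107). The two roots are 23 and 84.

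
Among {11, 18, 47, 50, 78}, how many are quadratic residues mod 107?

2

(11/107) = +1 → QR.
(18/107) = -1 → non-residue.
(47/107) = +1 → QR.
(50/107) = -1 → non-residue.
(78/107) = -1 → non-residue.
Total quadratic residues among the 5: 2.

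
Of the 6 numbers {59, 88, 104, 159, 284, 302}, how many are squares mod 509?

4

(59/509) = -1 → non-residue.
(88/509) = -1 → non-residue.
(104/509) = +1 → QR.
(159/509) = +1 → QR.
(284/509) = +1 → QR.
(302/509) = +1 → QR.
Total quadratic residues among the 6: 4.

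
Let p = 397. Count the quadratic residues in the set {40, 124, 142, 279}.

4

(40/397) = +1 → QR.
(124/397) = +1 → QR.
(142/397) = +1 → QR.
(279/397) = +1 → QR.
Total quadratic residues among the 4: 4.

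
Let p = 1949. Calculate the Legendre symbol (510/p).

-1

Pull out 2: since 1949 ≡ 5 (mod 8), (2/1949) = -1.
Reciprocity: 255 ≡ 3 and 1949 ≡ 1 (mod 4), so (255/1949) = +(1949/255).
Reduce top mod 255: now compute (164/255).
Pull out 2^2: since 255 ≡ 7 (mod 8), (2/255) = +1, so (2/255)^2 = +1.
Reciprocity: 41 ≡ 1 and 255 ≡ 3 (mod 4), so (41/255) = +(255/41).
Reduce top mod 41: now compute (9/41).
Reciprocity: 9 ≡ 1 and 41 ≡ 1 (mod 4), so (9/41) = +(41/9).
Reduce top mod 9: now compute (5/9).
Reciprocity: 5 ≡ 1 and 9 ≡ 1 (mod 4), so (5/9) = +(9/5).
Reduce top mod 5: now compute (4/5).
Pull out 2^2: since 5 ≡ 5 (mod 8), (2/5) = -1, so (2/5)^2 = +1.
Reached (1/5) = 1. Collecting the sign flips along the way, the symbol is -1.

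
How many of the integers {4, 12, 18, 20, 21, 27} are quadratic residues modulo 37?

4

(4/37) = +1 → QR.
(12/37) = +1 → QR.
(18/37) = -1 → non-residue.
(20/37) = -1 → non-residue.
(21/37) = +1 → QR.
(27/37) = +1 → QR.
Total quadratic residues among the 6: 4.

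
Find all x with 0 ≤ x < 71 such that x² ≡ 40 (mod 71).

18, 53

Since 71 ≡ 3 (mod 4), a square root of 40 is 40^((71+1)/4) = 40^18 mod 71.
Repeated squaring: 40^2≡38, 40^4≡24, 40^8≡8, 40^16≡64 (mod 71).
40^18 = 40^(16+2) ≡ 18 (mod 71).
Check: 18² = 324 ≡ 40 (mod 71). The two roots are 18 and 53.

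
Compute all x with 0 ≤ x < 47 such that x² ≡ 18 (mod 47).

Since 47 ≡ 3 (mod 4), a square root of 18 is 18^((47+1)/4) = 18^12 mod 47.
Repeated squaring: 18^2≡42, 18^4≡25, 18^8≡14 (mod 47).
18^12 = 18^(8+4) ≡ 21 (mod 47).
Check: 21² = 441 ≡ 18 (mod 47). The two roots are 21 and 26.

21, 26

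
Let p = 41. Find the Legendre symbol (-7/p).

First reduce: -7 ≡ 34 (mod 41).
Pull out 2: since 41 ≡ 1 (mod 8), (2/41) = +1.
Reciprocity: 17 ≡ 1 and 41 ≡ 1 (mod 4), so (17/41) = +(41/17).
Reduce top mod 17: now compute (7/17).
Reciprocity: 7 ≡ 3 and 17 ≡ 1 (mod 4), so (7/17) = +(17/7).
Reduce top mod 7: now compute (3/7).
Reciprocity: 3 ≡ 3 and 7 ≡ 3 (mod 4), so (3/7) = −(7/3).
Reduce top mod 3: now compute (1/3).
Reached (1/3) = 1. Collecting the sign flips along the way, the symbol is -1.

-1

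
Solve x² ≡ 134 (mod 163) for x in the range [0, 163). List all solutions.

Since 163 ≡ 3 (mod 4), a square root of 134 is 134^((163+1)/4) = 134^41 mod 163.
Repeated squaring: 134^2≡26, 134^4≡24, 134^8≡87, 134^16≡71, 134^32≡151 (mod 163).
134^41 = 134^(32+8+1) ≡ 121 (mod 163).
Check: 121² = 14641 ≡ 134 (mod 163). The two roots are 42 and 121.

42, 121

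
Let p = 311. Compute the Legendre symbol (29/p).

Euler's criterion: (29/311) ≡ 29^155 (mod 311).
29^2 ≡ 219 (mod 311)
29^4 ≡ 67 (mod 311)
29^8 ≡ 135 (mod 311)
29^16 ≡ 187 (mod 311)
29^32 ≡ 137 (mod 311)
29^64 ≡ 109 (mod 311)
29^128 ≡ 63 (mod 311)
29^155 = 29^(128+16+8+2+1) ≡ 310 (mod 311).
Result is 310 ≡ −1, so (29/311) = −1.

-1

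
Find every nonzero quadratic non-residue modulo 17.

3 5 6 7 10 11 12 14

Square k = 1,…,8 (k and 17−k give the same square):
1²=1, 2²=4, 3²=9, 4²=16, 5²≡8, 6²≡2, 7²≡15, 8²≡13 (mod 17).
The residues are {1, 2, 4, 8, 9, 13, 15, 16}; the non-residues are the remaining 8 nonzero classes.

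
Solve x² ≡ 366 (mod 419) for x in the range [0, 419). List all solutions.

Since 419 ≡ 3 (mod 4), a square root of 366 is 366^((419+1)/4) = 366^105 mod 419.
Repeated squaring: 366^2≡295, 366^4≡292, 366^8≡207, 366^16≡111, 366^32≡170, 366^64≡408 (mod 419).
366^105 = 366^(64+32+8+1) ≡ 273 (mod 419).
Check: 273² = 74529 ≡ 366 (mod 419). The two roots are 146 and 273.

146, 273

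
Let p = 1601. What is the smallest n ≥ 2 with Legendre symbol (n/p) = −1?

3

(2/1601) = +1, so 2 is a residue.
(3/1601) = −1, so 3 is the smallest positive non-residue mod 1601.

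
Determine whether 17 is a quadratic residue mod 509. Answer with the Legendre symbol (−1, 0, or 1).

Euler's criterion: (17/509) ≡ 17^254 (mod 509).
17^2 ≡ 289 (mod 509)
17^4 ≡ 45 (mod 509)
17^8 ≡ 498 (mod 509)
17^16 ≡ 121 (mod 509)
17^32 ≡ 389 (mod 509)
17^64 ≡ 148 (mod 509)
17^128 ≡ 17 (mod 509)
17^254 = 17^(128+64+32+16+8+4+2) ≡ 1 (mod 509).
Result is 1, so (17/509) = 1.

1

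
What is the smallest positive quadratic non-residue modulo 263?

(2/263) = +1, so 2 is a residue.
(3/263) = +1, so 3 is a residue.
(4/263) = +1, so 4 is a residue.
(5/263) = −1, so 5 is the smallest positive non-residue mod 263.

5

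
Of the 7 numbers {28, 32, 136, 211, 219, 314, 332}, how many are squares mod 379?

5

(28/379) = -1 → non-residue.
(32/379) = -1 → non-residue.
(136/379) = +1 → QR.
(211/379) = +1 → QR.
(219/379) = +1 → QR.
(314/379) = +1 → QR.
(332/379) = +1 → QR.
Total quadratic residues among the 7: 5.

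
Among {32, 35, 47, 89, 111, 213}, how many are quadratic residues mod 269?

3

(32/269) = -1 → non-residue.
(35/269) = -1 → non-residue.
(47/269) = +1 → QR.
(89/269) = +1 → QR.
(111/269) = -1 → non-residue.
(213/269) = +1 → QR.
Total quadratic residues among the 6: 3.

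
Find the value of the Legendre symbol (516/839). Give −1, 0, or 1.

1

Pull out 2^2: since 839 ≡ 7 (mod 8), (2/839) = +1, so (2/839)^2 = +1.
Reciprocity: 129 ≡ 1 and 839 ≡ 3 (mod 4), so (129/839) = +(839/129).
Reduce top mod 129: now compute (65/129).
Reciprocity: 65 ≡ 1 and 129 ≡ 1 (mod 4), so (65/129) = +(129/65).
Reduce top mod 65: now compute (64/65).
Pull out 2^6: since 65 ≡ 1 (mod 8), (2/65) = +1, so (2/65)^6 = +1.
Reached (1/65) = 1. Collecting the sign flips along the way, the symbol is +1.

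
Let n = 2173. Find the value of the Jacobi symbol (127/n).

-1

Reciprocity: 127 ≡ 3 and 2173 ≡ 1 (mod 4), so (127/2173) = +(2173/127).
Reduce top mod 127: now compute (14/127).
Pull out 2: since 127 ≡ 7 (mod 8), (2/127) = +1.
Reciprocity: 7 ≡ 3 and 127 ≡ 3 (mod 4), so (7/127) = −(127/7).
Reduce top mod 7: now compute (1/7).
Reached (1/7) = 1. Collecting the sign flips along the way, the symbol is -1.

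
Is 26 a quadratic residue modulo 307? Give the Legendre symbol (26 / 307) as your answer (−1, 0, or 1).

Pull out 2: since 307 ≡ 3 (mod 8), (2/307) = -1.
Reciprocity: 13 ≡ 1 and 307 ≡ 3 (mod 4), so (13/307) = +(307/13).
Reduce top mod 13: now compute (8/13).
Pull out 2^3: since 13 ≡ 5 (mod 8), (2/13) = -1, so (2/13)^3 = -1.
Reached (1/13) = 1. Collecting the sign flips along the way, the symbol is +1.

1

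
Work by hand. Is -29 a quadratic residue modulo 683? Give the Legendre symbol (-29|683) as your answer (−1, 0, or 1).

-1

Euler's criterion: (-29/683) ≡ 654^341 (mod 683).
654^2 ≡ 158 (mod 683)
654^4 ≡ 376 (mod 683)
654^8 ≡ 678 (mod 683)
654^16 ≡ 25 (mod 683)
654^32 ≡ 625 (mod 683)
654^64 ≡ 632 (mod 683)
654^128 ≡ 552 (mod 683)
654^256 ≡ 86 (mod 683)
654^341 = 654^(256+64+16+4+1) ≡ 682 (mod 683).
Result is 682 ≡ −1, so (-29/683) = −1.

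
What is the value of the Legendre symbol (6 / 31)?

-1

Pull out 2: since 31 ≡ 7 (mod 8), (2/31) = +1.
Reciprocity: 3 ≡ 3 and 31 ≡ 3 (mod 4), so (3/31) = −(31/3).
Reduce top mod 3: now compute (1/3).
Reached (1/3) = 1. Collecting the sign flips along the way, the symbol is -1.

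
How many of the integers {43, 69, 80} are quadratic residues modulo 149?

2

(43/149) = -1 → non-residue.
(69/149) = +1 → QR.
(80/149) = +1 → QR.
Total quadratic residues among the 3: 2.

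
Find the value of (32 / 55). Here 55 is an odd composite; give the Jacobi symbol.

1

Pull out 2^5: since 55 ≡ 7 (mod 8), (2/55) = +1, so (2/55)^5 = +1.
Reached (1/55) = 1. Collecting the sign flips along the way, the symbol is +1.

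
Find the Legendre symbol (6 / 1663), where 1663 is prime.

Pull out 2: since 1663 ≡ 7 (mod 8), (2/1663) = +1.
Reciprocity: 3 ≡ 3 and 1663 ≡ 3 (mod 4), so (3/1663) = −(1663/3).
Reduce top mod 3: now compute (1/3).
Reached (1/3) = 1. Collecting the sign flips along the way, the symbol is -1.

-1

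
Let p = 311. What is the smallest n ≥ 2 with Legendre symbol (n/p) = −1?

11

(2/311) = +1, so 2 is a residue.
(3/311) = +1, so 3 is a residue.
(4/311) = +1, so 4 is a residue.
(5/311) = +1, so 5 is a residue.
(6/311) = +1, so 6 is a residue.
(7/311) = +1, so 7 is a residue.
(8/311) = +1, so 8 is a residue.
(9/311) = +1, so 9 is a residue.
(10/311) = +1, so 10 is a residue.
(11/311) = −1, so 11 is the smallest positive non-residue mod 311.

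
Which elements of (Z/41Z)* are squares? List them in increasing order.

Square k = 1,…,20 (k and 41−k give the same square):
1²=1, 2²=4, 3²=9, 4²=16, 5²=25, 6²=36, 7²≡8, 8²≡23, 9²≡40, 10²≡18, 11²≡39, 12²≡21, 13²≡5, 14²≡32, 15²≡20, 16²≡10, 17²≡2, 18²≡37, 19²≡33, 20²≡31 (mod 41).
So the quadratic residues mod 41 are {1, 2, 4, 5, 8, 9, 10, 16, 18, 20, 21, 23, 25, 31, 32, 33, 36, 37, 39, 40}.

1, 2, 4, 5, 8, 9, 10, 16, 18, 20, 21, 23, 25, 31, 32, 33, 36, 37, 39, 40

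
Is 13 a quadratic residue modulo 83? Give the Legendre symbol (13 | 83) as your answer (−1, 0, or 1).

-1

Reciprocity: 13 ≡ 1 and 83 ≡ 3 (mod 4), so (13/83) = +(83/13).
Reduce top mod 13: now compute (5/13).
Reciprocity: 5 ≡ 1 and 13 ≡ 1 (mod 4), so (5/13) = +(13/5).
Reduce top mod 5: now compute (3/5).
Reciprocity: 3 ≡ 3 and 5 ≡ 1 (mod 4), so (3/5) = +(5/3).
Reduce top mod 3: now compute (2/3).
Pull out 2: since 3 ≡ 3 (mod 8), (2/3) = -1.
Reached (1/3) = 1. Collecting the sign flips along the way, the symbol is -1.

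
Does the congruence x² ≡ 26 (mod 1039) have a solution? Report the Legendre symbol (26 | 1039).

Euler's criterion: (26/1039) ≡ 26^519 (mod 1039).
26^2 ≡ 676 (mod 1039)
26^4 ≡ 855 (mod 1039)
26^8 ≡ 608 (mod 1039)
26^16 ≡ 819 (mod 1039)
26^32 ≡ 606 (mod 1039)
26^64 ≡ 469 (mod 1039)
26^128 ≡ 732 (mod 1039)
26^256 ≡ 739 (mod 1039)
26^512 ≡ 646 (mod 1039)
26^519 = 26^(512+4+2+1) ≡ 1 (mod 1039).
Result is 1, so (26/1039) = 1.

1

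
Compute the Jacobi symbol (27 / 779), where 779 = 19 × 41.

1

Reciprocity: 27 ≡ 3 and 779 ≡ 3 (mod 4), so (27/779) = −(779/27).
Reduce top mod 27: now compute (23/27).
Reciprocity: 23 ≡ 3 and 27 ≡ 3 (mod 4), so (23/27) = −(27/23).
Reduce top mod 23: now compute (4/23).
Pull out 2^2: since 23 ≡ 7 (mod 8), (2/23) = +1, so (2/23)^2 = +1.
Reached (1/23) = 1. Collecting the sign flips along the way, the symbol is +1.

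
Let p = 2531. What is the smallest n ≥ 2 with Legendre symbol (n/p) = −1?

2

(2/2531) = −1, so 2 is the smallest positive non-residue mod 2531.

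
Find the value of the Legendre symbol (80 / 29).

1

Euler's criterion: (80/29) ≡ 22^14 (mod 29).
22^2 ≡ 20 (mod 29)
22^4 ≡ 23 (mod 29)
22^8 ≡ 7 (mod 29)
22^14 = 22^(8+4+2) ≡ 1 (mod 29).
Result is 1, so (80/29) = 1.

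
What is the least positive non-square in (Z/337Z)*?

(2/337) = +1, so 2 is a residue.
(3/337) = +1, so 3 is a residue.
(4/337) = +1, so 4 is a residue.
(5/337) = −1, so 5 is the smallest positive non-residue mod 337.

5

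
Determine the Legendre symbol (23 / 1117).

Reciprocity: 23 ≡ 3 and 1117 ≡ 1 (mod 4), so (23/1117) = +(1117/23).
Reduce top mod 23: now compute (13/23).
Reciprocity: 13 ≡ 1 and 23 ≡ 3 (mod 4), so (13/23) = +(23/13).
Reduce top mod 13: now compute (10/13).
Pull out 2: since 13 ≡ 5 (mod 8), (2/13) = -1.
Reciprocity: 5 ≡ 1 and 13 ≡ 1 (mod 4), so (5/13) = +(13/5).
Reduce top mod 5: now compute (3/5).
Reciprocity: 3 ≡ 3 and 5 ≡ 1 (mod 4), so (3/5) = +(5/3).
Reduce top mod 3: now compute (2/3).
Pull out 2: since 3 ≡ 3 (mod 8), (2/3) = -1.
Reached (1/3) = 1. Collecting the sign flips along the way, the symbol is +1.

1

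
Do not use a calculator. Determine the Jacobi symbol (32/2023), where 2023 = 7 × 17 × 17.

1

Pull out 2^5: since 2023 ≡ 7 (mod 8), (2/2023) = +1, so (2/2023)^5 = +1.
Reached (1/2023) = 1. Collecting the sign flips along the way, the symbol is +1.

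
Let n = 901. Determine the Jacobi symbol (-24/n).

-1

First reduce: -24 ≡ 877 (mod 901).
Reciprocity: 877 ≡ 1 and 901 ≡ 1 (mod 4), so (877/901) = +(901/877).
Reduce top mod 877: now compute (24/877).
Pull out 2^3: since 877 ≡ 5 (mod 8), (2/877) = -1, so (2/877)^3 = -1.
Reciprocity: 3 ≡ 3 and 877 ≡ 1 (mod 4), so (3/877) = +(877/3).
Reduce top mod 3: now compute (1/3).
Reached (1/3) = 1. Collecting the sign flips along the way, the symbol is -1.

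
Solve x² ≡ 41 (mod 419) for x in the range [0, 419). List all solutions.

Since 419 ≡ 3 (mod 4), a square root of 41 is 41^((419+1)/4) = 41^105 mod 419.
Repeated squaring: 41^2≡5, 41^4≡25, 41^8≡206, 41^16≡117, 41^32≡281, 41^64≡189 (mod 419).
41^105 = 41^(64+32+8+1) ≡ 259 (mod 419).
Check: 259² = 67081 ≡ 41 (mod 419). The two roots are 160 and 259.

160, 259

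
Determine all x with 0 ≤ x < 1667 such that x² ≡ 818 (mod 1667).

Since 1667 ≡ 3 (mod 4), a square root of 818 is 818^((1667+1)/4) = 818^417 mod 1667.
Repeated squaring: 818^2≡657, 818^4≡1563, 818^8≡814, 818^16≡797, 818^32≡82, 818^64≡56, 818^128≡1469, 818^256≡863 (mod 1667).
818^417 = 818^(256+128+32+1) ≡ 760 (mod 1667).
Check: 760² = 577600 ≡ 818 (mod 1667). The two roots are 760 and 907.

760, 907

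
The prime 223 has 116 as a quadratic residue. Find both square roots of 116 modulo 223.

89, 134

Since 223 ≡ 3 (mod 4), a square root of 116 is 116^((223+1)/4) = 116^56 mod 223.
Repeated squaring: 116^2≡76, 116^4≡201, 116^8≡38, 116^16≡106, 116^32≡86 (mod 223).
116^56 = 116^(32+16+8) ≡ 89 (mod 223).
Check: 89² = 7921 ≡ 116 (mod 223). The two roots are 89 and 134.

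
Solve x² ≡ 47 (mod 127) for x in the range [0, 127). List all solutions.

Since 127 ≡ 3 (mod 4), a square root of 47 is 47^((127+1)/4) = 47^32 mod 127.
Repeated squaring: 47^2≡50, 47^4≡87, 47^8≡76, 47^16≡61, 47^32≡38 (mod 127).
47^32 = 47^(32) ≡ 38 (mod 127).
Check: 38² = 1444 ≡ 47 (mod 127). The two roots are 38 and 89.

38, 89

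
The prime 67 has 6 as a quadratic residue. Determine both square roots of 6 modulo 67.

26, 41

Since 67 ≡ 3 (mod 4), a square root of 6 is 6^((67+1)/4) = 6^17 mod 67.
Repeated squaring: 6^2≡36, 6^4≡23, 6^8≡60, 6^16≡49 (mod 67).
6^17 = 6^(16+1) ≡ 26 (mod 67).
Check: 26² = 676 ≡ 6 (mod 67). The two roots are 26 and 41.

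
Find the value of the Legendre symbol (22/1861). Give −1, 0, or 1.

1

Pull out 2: since 1861 ≡ 5 (mod 8), (2/1861) = -1.
Reciprocity: 11 ≡ 3 and 1861 ≡ 1 (mod 4), so (11/1861) = +(1861/11).
Reduce top mod 11: now compute (2/11).
Pull out 2: since 11 ≡ 3 (mod 8), (2/11) = -1.
Reached (1/11) = 1. Collecting the sign flips along the way, the symbol is +1.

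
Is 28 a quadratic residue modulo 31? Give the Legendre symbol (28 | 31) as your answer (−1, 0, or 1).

1

Euler's criterion: (28/31) ≡ 28^15 (mod 31).
28^2 ≡ 9 (mod 31)
28^4 ≡ 19 (mod 31)
28^8 ≡ 20 (mod 31)
28^15 = 28^(8+4+2+1) ≡ 1 (mod 31).
Result is 1, so (28/31) = 1.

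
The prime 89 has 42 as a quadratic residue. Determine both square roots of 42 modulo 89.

24, 65

89 ≡ 1 (mod 4), so we find a root by search.
Trying successive values, 24² = 576 ≡ 42 (mod 89). The other root is 89 − 24 = 65.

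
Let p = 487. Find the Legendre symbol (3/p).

Reciprocity: 3 ≡ 3 and 487 ≡ 3 (mod 4), so (3/487) = −(487/3).
Reduce top mod 3: now compute (1/3).
Reached (1/3) = 1. Collecting the sign flips along the way, the symbol is -1.

-1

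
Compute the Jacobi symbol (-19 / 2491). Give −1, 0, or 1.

First reduce: -19 ≡ 2472 (mod 2491).
Pull out 2^3: since 2491 ≡ 3 (mod 8), (2/2491) = -1, so (2/2491)^3 = -1.
Reciprocity: 309 ≡ 1 and 2491 ≡ 3 (mod 4), so (309/2491) = +(2491/309).
Reduce top mod 309: now compute (19/309).
Reciprocity: 19 ≡ 3 and 309 ≡ 1 (mod 4), so (19/309) = +(309/19).
Reduce top mod 19: now compute (5/19).
Reciprocity: 5 ≡ 1 and 19 ≡ 3 (mod 4), so (5/19) = +(19/5).
Reduce top mod 5: now compute (4/5).
Pull out 2^2: since 5 ≡ 5 (mod 8), (2/5) = -1, so (2/5)^2 = +1.
Reached (1/5) = 1. Collecting the sign flips along the way, the symbol is -1.

-1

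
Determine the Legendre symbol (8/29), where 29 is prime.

-1

Pull out 2^3: since 29 ≡ 5 (mod 8), (2/29) = -1, so (2/29)^3 = -1.
Reached (1/29) = 1. Collecting the sign flips along the way, the symbol is -1.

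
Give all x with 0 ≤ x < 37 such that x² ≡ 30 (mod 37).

37 ≡ 1 (mod 4), so we find a root by search.
Trying successive values, 17² = 289 ≡ 30 (mod 37). The other root is 37 − 17 = 20.

17, 20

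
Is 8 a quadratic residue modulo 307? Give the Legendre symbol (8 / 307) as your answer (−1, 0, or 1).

-1

Euler's criterion: (8/307) ≡ 8^153 (mod 307).
8^2 ≡ 64 (mod 307)
8^4 ≡ 105 (mod 307)
8^8 ≡ 280 (mod 307)
8^16 ≡ 115 (mod 307)
8^32 ≡ 24 (mod 307)
8^64 ≡ 269 (mod 307)
8^128 ≡ 216 (mod 307)
8^153 = 8^(128+16+8+1) ≡ 306 (mod 307).
Result is 306 ≡ −1, so (8/307) = −1.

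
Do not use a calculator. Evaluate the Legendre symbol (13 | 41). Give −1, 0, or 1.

-1

Euler's criterion: (13/41) ≡ 13^20 (mod 41).
13^2 ≡ 5 (mod 41)
13^4 ≡ 25 (mod 41)
13^8 ≡ 10 (mod 41)
13^16 ≡ 18 (mod 41)
13^20 = 13^(16+4) ≡ 40 (mod 41).
Result is 40 ≡ −1, so (13/41) = −1.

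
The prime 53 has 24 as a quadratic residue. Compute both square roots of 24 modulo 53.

53 ≡ 1 (mod 4), so we find a root by search.
Trying successive values, 17² = 289 ≡ 24 (mod 53). The other root is 53 − 17 = 36.

17, 36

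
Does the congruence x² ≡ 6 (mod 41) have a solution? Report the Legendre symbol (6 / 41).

Euler's criterion: (6/41) ≡ 6^20 (mod 41).
6^2 ≡ 36 (mod 41)
6^4 ≡ 25 (mod 41)
6^8 ≡ 10 (mod 41)
6^16 ≡ 18 (mod 41)
6^20 = 6^(16+4) ≡ 40 (mod 41).
Result is 40 ≡ −1, so (6/41) = −1.

-1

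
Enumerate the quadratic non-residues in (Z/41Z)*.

Square k = 1,…,20 (k and 41−k give the same square):
1²=1, 2²=4, 3²=9, 4²=16, 5²=25, 6²=36, 7²≡8, 8²≡23, 9²≡40, 10²≡18, 11²≡39, 12²≡21, 13²≡5, 14²≡32, 15²≡20, 16²≡10, 17²≡2, 18²≡37, 19²≡33, 20²≡31 (mod 41).
The residues are {1, 2, 4, 5, 8, 9, 10, 16, 18, 20, 21, 23, 25, 31, 32, 33, 36, 37, 39, 40}; the non-residues are the remaining 20 nonzero classes.

3, 6, 7, 11, 12, 13, 14, 15, 17, 19, 22, 24, 26, 27, 28, 29, 30, 34, 35, 38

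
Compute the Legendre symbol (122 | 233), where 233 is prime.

-1

Euler's criterion: (122/233) ≡ 122^116 (mod 233).
122^2 ≡ 205 (mod 233)
122^4 ≡ 85 (mod 233)
122^8 ≡ 2 (mod 233)
122^16 ≡ 4 (mod 233)
122^32 ≡ 16 (mod 233)
122^64 ≡ 23 (mod 233)
122^116 = 122^(64+32+16+4) ≡ 232 (mod 233).
Result is 232 ≡ −1, so (122/233) = −1.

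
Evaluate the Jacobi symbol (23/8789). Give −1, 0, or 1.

1

Reciprocity: 23 ≡ 3 and 8789 ≡ 1 (mod 4), so (23/8789) = +(8789/23).
Reduce top mod 23: now compute (3/23).
Reciprocity: 3 ≡ 3 and 23 ≡ 3 (mod 4), so (3/23) = −(23/3).
Reduce top mod 3: now compute (2/3).
Pull out 2: since 3 ≡ 3 (mod 8), (2/3) = -1.
Reached (1/3) = 1. Collecting the sign flips along the way, the symbol is +1.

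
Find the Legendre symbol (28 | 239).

Pull out 2^2: since 239 ≡ 7 (mod 8), (2/239) = +1, so (2/239)^2 = +1.
Reciprocity: 7 ≡ 3 and 239 ≡ 3 (mod 4), so (7/239) = −(239/7).
Reduce top mod 7: now compute (1/7).
Reached (1/7) = 1. Collecting the sign flips along the way, the symbol is -1.

-1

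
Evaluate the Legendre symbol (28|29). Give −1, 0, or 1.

1

Pull out 2^2: since 29 ≡ 5 (mod 8), (2/29) = -1, so (2/29)^2 = +1.
Reciprocity: 7 ≡ 3 and 29 ≡ 1 (mod 4), so (7/29) = +(29/7).
Reduce top mod 7: now compute (1/7).
Reached (1/7) = 1. Collecting the sign flips along the way, the symbol is +1.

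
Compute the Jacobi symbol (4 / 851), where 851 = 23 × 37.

1

Pull out 2^2: since 851 ≡ 3 (mod 8), (2/851) = -1, so (2/851)^2 = +1.
Reached (1/851) = 1. Collecting the sign flips along the way, the symbol is +1.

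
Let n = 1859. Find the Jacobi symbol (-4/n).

-1

First reduce: -4 ≡ 1855 (mod 1859).
Reciprocity: 1855 ≡ 3 and 1859 ≡ 3 (mod 4), so (1855/1859) = −(1859/1855).
Reduce top mod 1855: now compute (4/1855).
Pull out 2^2: since 1855 ≡ 7 (mod 8), (2/1855) = +1, so (2/1855)^2 = +1.
Reached (1/1855) = 1. Collecting the sign flips along the way, the symbol is -1.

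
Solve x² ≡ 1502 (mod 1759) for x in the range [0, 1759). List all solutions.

Since 1759 ≡ 3 (mod 4), a square root of 1502 is 1502^((1759+1)/4) = 1502^440 mod 1759.
Repeated squaring: 1502^2≡966, 1502^4≡886, 1502^8≡482, 1502^16≡136, 1502^32≡906, 1502^64≡1142, 1502^128≡745, 1502^256≡940 (mod 1759).
1502^440 = 1502^(256+128+32+16+8) ≡ 553 (mod 1759).
Check: 553² = 305809 ≡ 1502 (mod 1759). The two roots are 553 and 1206.

553, 1206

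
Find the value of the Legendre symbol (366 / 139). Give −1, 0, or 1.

Euler's criterion: (366/139) ≡ 88^69 (mod 139).
88^2 ≡ 99 (mod 139)
88^4 ≡ 71 (mod 139)
88^8 ≡ 37 (mod 139)
88^16 ≡ 118 (mod 139)
88^32 ≡ 24 (mod 139)
88^64 ≡ 20 (mod 139)
88^69 = 88^(64+4+1) ≡ 138 (mod 139).
Result is 138 ≡ −1, so (366/139) = −1.

-1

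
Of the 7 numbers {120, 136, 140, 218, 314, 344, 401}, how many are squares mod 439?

(120/439) = -1 → non-residue.
(136/439) = -1 → non-residue.
(140/439) = +1 → QR.
(218/439) = +1 → QR.
(314/439) = -1 → non-residue.
(344/439) = -1 → non-residue.
(401/439) = -1 → non-residue.
Total quadratic residues among the 7: 2.

2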